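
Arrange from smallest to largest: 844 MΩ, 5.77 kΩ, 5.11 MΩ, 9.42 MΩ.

844 MΩ = 844000000 Ω
5.77 kΩ = 5770 Ω
5.11 MΩ = 5110000 Ω
9.42 MΩ = 9420000 Ω

5.77 kΩ < 5.11 MΩ < 9.42 MΩ < 844 MΩ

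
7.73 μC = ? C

micro = 1e-6, (no prefix) = 1e0; factor is 1e-6.
7.73 × 1e-6 = 0.00000773

0.00000773 C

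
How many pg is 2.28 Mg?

mega = 10⁶, pico = 10⁻¹²; factor is 10¹⁸.
2.28 × 10¹⁸ = 2280000000000000000

2280000000000000000 pg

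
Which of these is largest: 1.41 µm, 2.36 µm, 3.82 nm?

1.41 µm = 0.00000141 m
2.36 µm = 0.00000236 m
3.82 nm = 0.00000000382 m

2.36 µm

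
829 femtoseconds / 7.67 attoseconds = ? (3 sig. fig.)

108000

(829e-15) / (7.67e-18) = 108.1e3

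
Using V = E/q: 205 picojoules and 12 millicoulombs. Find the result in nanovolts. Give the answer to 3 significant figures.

17.1 nanovolts

(205 × 10^-12) / (12 × 10^-3) = 17.083 × 10^-9 V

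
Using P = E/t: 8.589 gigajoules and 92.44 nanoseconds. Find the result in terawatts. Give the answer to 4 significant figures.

92910 terawatts

(8.589e9) / (92.44e-9) = 0.0929143e18 W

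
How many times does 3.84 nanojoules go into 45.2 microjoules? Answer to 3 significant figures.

11800

(45.2 × 10^-6) / (3.84 × 10^-9) = 11.77 × 10^3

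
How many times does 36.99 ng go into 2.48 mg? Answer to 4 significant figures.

(2.48 × 10⁻³) / (36.99 × 10⁻⁹) = 0.067045 × 10⁶

67050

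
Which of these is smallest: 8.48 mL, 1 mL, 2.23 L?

8.48 mL = 0.00848 L
1 mL = 0.001 L
2.23 L = 2.23 L

1 mL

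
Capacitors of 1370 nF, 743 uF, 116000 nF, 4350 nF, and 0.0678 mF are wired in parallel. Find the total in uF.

In uF:
  1370 nF = 1370 × 10^-3 uF = 1.37
  743 uF → 743
  116000 nF = 116000 × 10^-3 uF = 116
  4350 nF = 4350 × 10^-3 uF = 4.35
  0.0678 mF = 0.0678 × 10^3 uF = 67.8
Sum: 1.37 + 743 + 116 + 4.35 + 67.8 = 932.52

932.52 uF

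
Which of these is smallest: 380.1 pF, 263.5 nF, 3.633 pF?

3.633 pF

380.1 pF = 0.0000000003801 F
263.5 nF = 0.0000002635 F
3.633 pF = 0.000000000003633 F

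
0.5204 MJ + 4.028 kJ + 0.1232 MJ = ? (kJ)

647.628 kJ

In kJ:
  0.5204 MJ = 0.5204e3 kJ = 520.4
  4.028 kJ → 4.028
  0.1232 MJ = 0.1232e3 kJ = 123.2
Sum: 520.4 + 4.028 + 123.2 = 647.628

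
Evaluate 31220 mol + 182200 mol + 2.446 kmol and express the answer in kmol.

In kmol:
  31220 mol = 31220 × 10⁻³ kmol = 31.22
  182200 mol = 182200 × 10⁻³ kmol = 182.2
  2.446 kmol → 2.446
Sum: 31.22 + 182.2 + 2.446 = 215.866

215.866 kmol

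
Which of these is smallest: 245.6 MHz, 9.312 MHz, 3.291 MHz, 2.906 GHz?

3.291 MHz

245.6 MHz = 245600000 Hz
9.312 MHz = 9312000 Hz
3.291 MHz = 3291000 Hz
2.906 GHz = 2906000000 Hz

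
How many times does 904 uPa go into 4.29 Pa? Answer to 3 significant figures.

(4.29) / (904 × 10^-6) = 0.004746 × 10^6

4750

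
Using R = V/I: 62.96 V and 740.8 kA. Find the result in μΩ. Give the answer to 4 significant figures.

84.99 μΩ

(62.96) / (740.8 × 10^3) = 0.0849892 × 10^-3 Ω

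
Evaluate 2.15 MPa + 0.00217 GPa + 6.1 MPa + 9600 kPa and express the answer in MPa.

20.02 MPa

In MPa:
  2.15 MPa → 2.15
  0.00217 GPa = 0.00217e3 MPa = 2.17
  6.1 MPa → 6.1
  9600 kPa = 9600e-3 MPa = 9.6
Sum: 2.15 + 2.17 + 6.1 + 9.6 = 20.02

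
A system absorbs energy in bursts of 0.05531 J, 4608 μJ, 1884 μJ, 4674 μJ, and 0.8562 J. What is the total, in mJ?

922.676 mJ

In mJ:
  0.05531 J = 0.05531 × 10^3 mJ = 55.31
  4608 μJ = 4608 × 10^-3 mJ = 4.608
  1884 μJ = 1884 × 10^-3 mJ = 1.884
  4674 μJ = 4674 × 10^-3 mJ = 4.674
  0.8562 J = 0.8562 × 10^3 mJ = 856.2
Sum: 55.31 + 4.608 + 1.884 + 4.674 + 856.2 = 922.676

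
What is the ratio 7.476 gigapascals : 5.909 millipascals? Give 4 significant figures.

1265000000000

(7.476 × 10^9) / (5.909 × 10^-3) = 1.2652 × 10^12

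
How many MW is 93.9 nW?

0.0000000000000939 MW

nano = 10⁻⁹, mega = 10⁶; factor is 10⁻¹⁵.
93.9 × 10⁻¹⁵ = 0.0000000000000939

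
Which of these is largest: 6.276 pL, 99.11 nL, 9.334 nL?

6.276 pL = 0.000000000006276 L
99.11 nL = 0.00000009911 L
9.334 nL = 0.000000009334 L

99.11 nL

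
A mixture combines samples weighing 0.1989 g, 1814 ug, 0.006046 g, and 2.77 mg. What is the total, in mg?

209.53 mg

In mg:
  0.1989 g = 0.1989e3 mg = 198.9
  1814 ug = 1814e-3 mg = 1.814
  0.006046 g = 0.006046e3 mg = 6.046
  2.77 mg → 2.77
Sum: 198.9 + 1.814 + 6.046 + 2.77 = 209.53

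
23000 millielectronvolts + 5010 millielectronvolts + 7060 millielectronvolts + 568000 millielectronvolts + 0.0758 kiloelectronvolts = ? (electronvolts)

678.87 electronvolts

In electronvolts:
  23000 millielectronvolts = 23000e-3 electronvolts = 23
  5010 millielectronvolts = 5010e-3 electronvolts = 5.01
  7060 millielectronvolts = 7060e-3 electronvolts = 7.06
  568000 millielectronvolts = 568000e-3 electronvolts = 568
  0.0758 kiloelectronvolts = 0.0758e3 electronvolts = 75.8
Sum: 23 + 5.01 + 7.06 + 568 + 75.8 = 678.87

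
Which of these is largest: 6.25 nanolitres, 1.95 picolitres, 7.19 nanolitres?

7.19 nanolitres

6.25 nanolitres = 0.00000000625 litres
1.95 picolitres = 0.00000000000195 litres
7.19 nanolitres = 0.00000000719 litres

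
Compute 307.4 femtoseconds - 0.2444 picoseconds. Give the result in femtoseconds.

63 femtoseconds

In femtoseconds:
  307.4 femtoseconds → 307.4
  0.2444 picoseconds = 0.2444e3 femtoseconds = 244.4
Difference: 307.4 - 244.4 = 63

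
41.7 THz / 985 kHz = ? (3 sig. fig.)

42300000

(41.7e12) / (985e3) = 0.04234e9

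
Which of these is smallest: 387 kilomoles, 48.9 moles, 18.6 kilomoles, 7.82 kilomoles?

48.9 moles

387 kilomoles = 387000 moles
48.9 moles = 48.9 moles
18.6 kilomoles = 18600 moles
7.82 kilomoles = 7820 moles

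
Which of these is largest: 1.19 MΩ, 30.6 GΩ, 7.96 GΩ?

30.6 GΩ

1.19 MΩ = 1190000 Ω
30.6 GΩ = 30600000000 Ω
7.96 GΩ = 7960000000 Ω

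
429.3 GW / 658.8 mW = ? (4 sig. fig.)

(429.3 × 10^9) / (658.8 × 10^-3) = 0.65164 × 10^12

651600000000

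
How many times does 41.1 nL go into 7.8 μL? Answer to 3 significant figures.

(7.8 × 10^-6) / (41.1 × 10^-9) = 0.1898 × 10^3

190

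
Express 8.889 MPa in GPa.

0.008889 GPa

mega = 10⁶, giga = 10⁹; factor is 10⁻³.
8.889 × 10⁻³ = 0.008889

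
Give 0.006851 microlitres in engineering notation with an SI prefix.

6.851 nanolitres

= 6.851e-9 litres; 1e-9 is nano.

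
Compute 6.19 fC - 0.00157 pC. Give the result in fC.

4.62 fC

In fC:
  6.19 fC → 6.19
  0.00157 pC = 0.00157e3 fC = 1.57
Difference: 6.19 - 1.57 = 4.62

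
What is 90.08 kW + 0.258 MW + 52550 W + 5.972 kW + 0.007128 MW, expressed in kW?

In kW:
  90.08 kW → 90.08
  0.258 MW = 0.258 × 10³ kW = 258
  52550 W = 52550 × 10⁻³ kW = 52.55
  5.972 kW → 5.972
  0.007128 MW = 0.007128 × 10³ kW = 7.128
Sum: 90.08 + 258 + 52.55 + 5.972 + 7.128 = 413.73

413.73 kW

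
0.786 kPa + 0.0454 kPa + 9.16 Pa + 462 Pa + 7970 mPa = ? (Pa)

1310.53 Pa

In Pa:
  0.786 kPa = 0.786 × 10³ Pa = 786
  0.0454 kPa = 0.0454 × 10³ Pa = 45.4
  9.16 Pa → 9.16
  462 Pa → 462
  7970 mPa = 7970 × 10⁻³ Pa = 7.97
Sum: 786 + 45.4 + 9.16 + 462 + 7.97 = 1310.53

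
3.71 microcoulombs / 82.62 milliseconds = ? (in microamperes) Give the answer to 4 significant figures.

(3.71 × 10⁻⁶) / (82.62 × 10⁻³) = 0.0449044 × 10⁻³ A

44.90 microamperes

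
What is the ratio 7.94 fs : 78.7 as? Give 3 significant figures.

101

(7.94e-15) / (78.7e-18) = 0.1009e3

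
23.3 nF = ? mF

0.0000233 mF

nano = 10⁻⁹, milli = 10⁻³; factor is 10⁻⁶.
23.3 × 10⁻⁶ = 0.0000233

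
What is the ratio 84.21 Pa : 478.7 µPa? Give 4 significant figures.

(84.21) / (478.7e-6) = 0.17591e6

175900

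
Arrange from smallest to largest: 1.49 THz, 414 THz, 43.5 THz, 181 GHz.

1.49 THz = 1490000000000 Hz
414 THz = 414000000000000 Hz
43.5 THz = 43500000000000 Hz
181 GHz = 181000000000 Hz

181 GHz < 1.49 THz < 43.5 THz < 414 THz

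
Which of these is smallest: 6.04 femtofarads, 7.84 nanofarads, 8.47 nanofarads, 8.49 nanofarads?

6.04 femtofarads

6.04 femtofarads = 0.00000000000000604 farads
7.84 nanofarads = 0.00000000784 farads
8.47 nanofarads = 0.00000000847 farads
8.49 nanofarads = 0.00000000849 farads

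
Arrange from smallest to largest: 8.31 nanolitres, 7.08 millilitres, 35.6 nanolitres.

8.31 nanolitres = 0.00000000831 litres
7.08 millilitres = 0.00708 litres
35.6 nanolitres = 0.0000000356 litres

8.31 nanolitres < 35.6 nanolitres < 7.08 millilitres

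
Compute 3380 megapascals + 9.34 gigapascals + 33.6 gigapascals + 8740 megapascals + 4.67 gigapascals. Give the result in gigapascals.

In gigapascals:
  3380 megapascals = 3380e-3 gigapascals = 3.38
  9.34 gigapascals → 9.34
  33.6 gigapascals → 33.6
  8740 megapascals = 8740e-3 gigapascals = 8.74
  4.67 gigapascals → 4.67
Sum: 3.38 + 9.34 + 33.6 + 8.74 + 4.67 = 59.73

59.73 gigapascals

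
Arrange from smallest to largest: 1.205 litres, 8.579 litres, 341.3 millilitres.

341.3 millilitres < 1.205 litres < 8.579 litres

1.205 litres = 1.205 litres
8.579 litres = 8.579 litres
341.3 millilitres = 0.3413 litres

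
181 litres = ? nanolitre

181000000000 nanolitres

(no prefix) = 10^0, nano = 10^-9; factor is 10^9.
181 × 10^9 = 181000000000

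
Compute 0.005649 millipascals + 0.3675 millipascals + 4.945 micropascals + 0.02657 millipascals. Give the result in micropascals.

404.664 micropascals

In micropascals:
  0.005649 millipascals = 0.005649 × 10^3 micropascals = 5.649
  0.3675 millipascals = 0.3675 × 10^3 micropascals = 367.5
  4.945 micropascals → 4.945
  0.02657 millipascals = 0.02657 × 10^3 micropascals = 26.57
Sum: 5.649 + 367.5 + 4.945 + 26.57 = 404.664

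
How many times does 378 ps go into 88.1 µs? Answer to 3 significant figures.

233000

(88.1 × 10⁻⁶) / (378 × 10⁻¹²) = 0.2331 × 10⁶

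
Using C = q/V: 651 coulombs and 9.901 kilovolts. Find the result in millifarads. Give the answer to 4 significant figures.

65.75 millifarads

(651) / (9.901e3) = 65.7509e-3 F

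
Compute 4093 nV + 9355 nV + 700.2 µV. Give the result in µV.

713.648 µV

In µV:
  4093 nV = 4093 × 10⁻³ µV = 4.093
  9355 nV = 9355 × 10⁻³ µV = 9.355
  700.2 µV → 700.2
Sum: 4.093 + 9.355 + 700.2 = 713.648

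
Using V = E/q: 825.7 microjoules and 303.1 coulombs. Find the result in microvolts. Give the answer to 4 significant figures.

2.724 microvolts

(825.7e-6) / (303.1) = 2.72418e-6 V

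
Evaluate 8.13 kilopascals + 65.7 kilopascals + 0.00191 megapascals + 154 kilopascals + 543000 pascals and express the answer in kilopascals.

In kilopascals:
  8.13 kilopascals → 8.13
  65.7 kilopascals → 65.7
  0.00191 megapascals = 0.00191e3 kilopascals = 1.91
  154 kilopascals → 154
  543000 pascals = 543000e-3 kilopascals = 543
Sum: 8.13 + 65.7 + 1.91 + 154 + 543 = 772.74

772.74 kilopascals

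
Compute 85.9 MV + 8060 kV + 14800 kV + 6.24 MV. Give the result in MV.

In MV:
  85.9 MV → 85.9
  8060 kV = 8060e-3 MV = 8.06
  14800 kV = 14800e-3 MV = 14.8
  6.24 MV → 6.24
Sum: 85.9 + 8.06 + 14.8 + 6.24 = 115

115 MV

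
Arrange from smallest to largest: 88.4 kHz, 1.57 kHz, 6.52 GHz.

1.57 kHz < 88.4 kHz < 6.52 GHz

88.4 kHz = 88400 Hz
1.57 kHz = 1570 Hz
6.52 GHz = 6520000000 Hz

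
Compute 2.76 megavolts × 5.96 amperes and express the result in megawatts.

2.76 × 10^6 × 5.96 = 16.4496 × 10^6 W

16.4496 megawatts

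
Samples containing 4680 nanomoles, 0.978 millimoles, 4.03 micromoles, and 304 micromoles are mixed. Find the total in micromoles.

1290.71 micromoles

In micromoles:
  4680 nanomoles = 4680 × 10^-3 micromoles = 4.68
  0.978 millimoles = 0.978 × 10^3 micromoles = 978
  4.03 micromoles → 4.03
  304 micromoles → 304
Sum: 4.68 + 978 + 4.03 + 304 = 1290.71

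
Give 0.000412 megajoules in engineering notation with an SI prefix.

= 412 joules; mantissa already in [1, 1000).

412 joules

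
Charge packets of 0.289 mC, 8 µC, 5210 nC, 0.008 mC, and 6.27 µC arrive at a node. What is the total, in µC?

316.48 µC

In µC:
  0.289 mC = 0.289 × 10^3 µC = 289
  8 µC → 8
  5210 nC = 5210 × 10^-3 µC = 5.21
  0.008 mC = 0.008 × 10^3 µC = 8
  6.27 µC → 6.27
Sum: 289 + 8 + 5.21 + 8 + 6.27 = 316.48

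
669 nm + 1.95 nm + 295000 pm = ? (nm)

965.95 nm

In nm:
  669 nm → 669
  1.95 nm → 1.95
  295000 pm = 295000 × 10^-3 nm = 295
Sum: 669 + 1.95 + 295 = 965.95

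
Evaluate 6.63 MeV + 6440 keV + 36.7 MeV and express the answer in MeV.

In MeV:
  6.63 MeV → 6.63
  6440 keV = 6440e-3 MeV = 6.44
  36.7 MeV → 36.7
Sum: 6.63 + 6.44 + 36.7 = 49.77

49.77 MeV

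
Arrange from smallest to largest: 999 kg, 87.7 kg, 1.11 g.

1.11 g < 87.7 kg < 999 kg

999 kg = 999000 g
87.7 kg = 87700 g
1.11 g = 1.11 g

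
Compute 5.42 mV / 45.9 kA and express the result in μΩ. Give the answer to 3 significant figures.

0.118 μΩ

(5.42 × 10^-3) / (45.9 × 10^3) = 0.11808 × 10^-6 Ω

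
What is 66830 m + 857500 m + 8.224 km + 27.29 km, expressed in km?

959.844 km

In km:
  66830 m = 66830 × 10^-3 km = 66.83
  857500 m = 857500 × 10^-3 km = 857.5
  8.224 km → 8.224
  27.29 km → 27.29
Sum: 66.83 + 857.5 + 8.224 + 27.29 = 959.844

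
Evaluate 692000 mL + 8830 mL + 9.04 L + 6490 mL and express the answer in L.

In L:
  692000 mL = 692000e-3 L = 692
  8830 mL = 8830e-3 L = 8.83
  9.04 L → 9.04
  6490 mL = 6490e-3 L = 6.49
Sum: 692 + 8.83 + 9.04 + 6.49 = 716.36

716.36 L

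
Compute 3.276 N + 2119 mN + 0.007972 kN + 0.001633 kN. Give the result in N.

In N:
  3.276 N → 3.276
  2119 mN = 2119 × 10⁻³ N = 2.119
  0.007972 kN = 0.007972 × 10³ N = 7.972
  0.001633 kN = 0.001633 × 10³ N = 1.633
Sum: 3.276 + 2.119 + 7.972 + 1.633 = 15

15 N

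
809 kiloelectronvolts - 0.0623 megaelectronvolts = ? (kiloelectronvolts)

In kiloelectronvolts:
  809 kiloelectronvolts → 809
  0.0623 megaelectronvolts = 0.0623e3 kiloelectronvolts = 62.3
Difference: 809 - 62.3 = 746.7

746.7 kiloelectronvolts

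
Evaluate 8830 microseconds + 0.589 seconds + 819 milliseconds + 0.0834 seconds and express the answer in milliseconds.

1500.23 milliseconds

In milliseconds:
  8830 microseconds = 8830 × 10⁻³ milliseconds = 8.83
  0.589 seconds = 0.589 × 10³ milliseconds = 589
  819 milliseconds → 819
  0.0834 seconds = 0.0834 × 10³ milliseconds = 83.4
Sum: 8.83 + 589 + 819 + 83.4 = 1500.23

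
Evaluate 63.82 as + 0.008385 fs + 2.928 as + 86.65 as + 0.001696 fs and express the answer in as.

163.479 as

In as:
  63.82 as → 63.82
  0.008385 fs = 0.008385 × 10³ as = 8.385
  2.928 as → 2.928
  86.65 as → 86.65
  0.001696 fs = 0.001696 × 10³ as = 1.696
Sum: 63.82 + 8.385 + 2.928 + 86.65 + 1.696 = 163.479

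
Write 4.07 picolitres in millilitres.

pico = 10⁻¹², milli = 10⁻³; factor is 10⁻⁹.
4.07 × 10⁻⁹ = 0.00000000407

0.00000000407 millilitres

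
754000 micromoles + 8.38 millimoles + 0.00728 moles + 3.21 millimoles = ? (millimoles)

In millimoles:
  754000 micromoles = 754000e-3 millimoles = 754
  8.38 millimoles → 8.38
  0.00728 moles = 0.00728e3 millimoles = 7.28
  3.21 millimoles → 3.21
Sum: 754 + 8.38 + 7.28 + 3.21 = 772.87

772.87 millimoles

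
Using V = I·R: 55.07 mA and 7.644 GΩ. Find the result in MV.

420.95508 MV

55.07 × 10⁻³ × 7.644 × 10⁹ = 420.95508 × 10⁶ V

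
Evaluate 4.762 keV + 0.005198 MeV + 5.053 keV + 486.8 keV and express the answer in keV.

In keV:
  4.762 keV → 4.762
  0.005198 MeV = 0.005198 × 10³ keV = 5.198
  5.053 keV → 5.053
  486.8 keV → 486.8
Sum: 4.762 + 5.198 + 5.053 + 486.8 = 501.813

501.813 keV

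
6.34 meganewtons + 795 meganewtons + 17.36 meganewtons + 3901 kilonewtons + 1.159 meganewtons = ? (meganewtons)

823.76 meganewtons

In meganewtons:
  6.34 meganewtons → 6.34
  795 meganewtons → 795
  17.36 meganewtons → 17.36
  3901 kilonewtons = 3901 × 10⁻³ meganewtons = 3.901
  1.159 meganewtons → 1.159
Sum: 6.34 + 795 + 17.36 + 3.901 + 1.159 = 823.76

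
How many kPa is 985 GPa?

985000000 kPa

giga = 10⁹, kilo = 10³; factor is 10⁶.
985 × 10⁶ = 985000000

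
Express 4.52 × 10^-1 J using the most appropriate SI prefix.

= 452 × 10^-3 J; 10^-3 is milli.

452 mJ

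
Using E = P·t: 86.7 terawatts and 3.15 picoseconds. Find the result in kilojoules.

86.7 × 10^12 × 3.15 × 10^-12 = 273.105 J

0.273105 kilojoules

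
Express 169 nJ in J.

nano = 10^-9, (no prefix) = 10^0; factor is 10^-9.
169 × 10^-9 = 0.000000169

0.000000169 J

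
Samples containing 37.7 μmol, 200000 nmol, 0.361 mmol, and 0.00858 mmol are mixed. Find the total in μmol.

In μmol:
  37.7 μmol → 37.7
  200000 nmol = 200000 × 10^-3 μmol = 200
  0.361 mmol = 0.361 × 10^3 μmol = 361
  0.00858 mmol = 0.00858 × 10^3 μmol = 8.58
Sum: 37.7 + 200 + 361 + 8.58 = 607.28

607.28 μmol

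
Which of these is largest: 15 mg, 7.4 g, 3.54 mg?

7.4 g

15 mg = 0.015 g
7.4 g = 7.4 g
3.54 mg = 0.00354 g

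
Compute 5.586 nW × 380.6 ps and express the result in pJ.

0.0000021260316 pJ

5.586 × 10⁻⁹ × 380.6 × 10⁻¹² = 2126.0316 × 10⁻²¹ J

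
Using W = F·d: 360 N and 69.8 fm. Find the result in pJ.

360 × 69.8e-15 = 25128e-15 J

25.128 pJ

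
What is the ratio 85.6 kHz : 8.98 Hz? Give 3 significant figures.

(85.6 × 10³) / (8.98) = 9.532 × 10³

9530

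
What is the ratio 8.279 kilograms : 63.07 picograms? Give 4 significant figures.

131300000000000

(8.279e3) / (63.07e-12) = 0.13127e15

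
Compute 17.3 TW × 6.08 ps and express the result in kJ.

17.3 × 10^12 × 6.08 × 10^-12 = 105.184 J

0.105184 kJ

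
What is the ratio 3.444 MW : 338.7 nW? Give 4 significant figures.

(3.444e6) / (338.7e-9) = 0.010168e15

10170000000000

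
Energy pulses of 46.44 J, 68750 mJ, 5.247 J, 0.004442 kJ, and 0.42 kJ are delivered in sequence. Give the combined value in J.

544.879 J

In J:
  46.44 J → 46.44
  68750 mJ = 68750 × 10⁻³ J = 68.75
  5.247 J → 5.247
  0.004442 kJ = 0.004442 × 10³ J = 4.442
  0.42 kJ = 0.42 × 10³ J = 420
Sum: 46.44 + 68.75 + 5.247 + 4.442 + 420 = 544.879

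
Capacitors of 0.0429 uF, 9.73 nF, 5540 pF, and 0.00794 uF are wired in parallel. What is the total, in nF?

66.11 nF

In nF:
  0.0429 uF = 0.0429e3 nF = 42.9
  9.73 nF → 9.73
  5540 pF = 5540e-3 nF = 5.54
  0.00794 uF = 0.00794e3 nF = 7.94
Sum: 42.9 + 9.73 + 5.54 + 7.94 = 66.11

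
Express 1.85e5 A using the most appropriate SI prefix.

= 185e3 A; 1e3 is kilo.

185 kA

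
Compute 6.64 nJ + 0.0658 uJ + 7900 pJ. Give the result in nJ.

80.34 nJ

In nJ:
  6.64 nJ → 6.64
  0.0658 uJ = 0.0658 × 10^3 nJ = 65.8
  7900 pJ = 7900 × 10^-3 nJ = 7.9
Sum: 6.64 + 65.8 + 7.9 = 80.34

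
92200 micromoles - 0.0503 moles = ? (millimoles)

In millimoles:
  92200 micromoles = 92200 × 10^-3 millimoles = 92.2
  0.0503 moles = 0.0503 × 10^3 millimoles = 50.3
Difference: 92.2 - 50.3 = 41.9

41.9 millimoles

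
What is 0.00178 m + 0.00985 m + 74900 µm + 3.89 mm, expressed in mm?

In mm:
  0.00178 m = 0.00178 × 10^3 mm = 1.78
  0.00985 m = 0.00985 × 10^3 mm = 9.85
  74900 µm = 74900 × 10^-3 mm = 74.9
  3.89 mm → 3.89
Sum: 1.78 + 9.85 + 74.9 + 3.89 = 90.42

90.42 mm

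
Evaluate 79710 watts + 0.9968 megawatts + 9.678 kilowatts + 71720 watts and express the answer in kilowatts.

1157.908 kilowatts

In kilowatts:
  79710 watts = 79710e-3 kilowatts = 79.71
  0.9968 megawatts = 0.9968e3 kilowatts = 996.8
  9.678 kilowatts → 9.678
  71720 watts = 71720e-3 kilowatts = 71.72
Sum: 79.71 + 996.8 + 9.678 + 71.72 = 1157.908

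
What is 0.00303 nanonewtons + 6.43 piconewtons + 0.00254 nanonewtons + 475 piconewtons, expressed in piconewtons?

487 piconewtons

In piconewtons:
  0.00303 nanonewtons = 0.00303e3 piconewtons = 3.03
  6.43 piconewtons → 6.43
  0.00254 nanonewtons = 0.00254e3 piconewtons = 2.54
  475 piconewtons → 475
Sum: 3.03 + 6.43 + 2.54 + 475 = 487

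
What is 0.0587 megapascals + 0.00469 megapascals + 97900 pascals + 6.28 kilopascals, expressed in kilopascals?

In kilopascals:
  0.0587 megapascals = 0.0587 × 10^3 kilopascals = 58.7
  0.00469 megapascals = 0.00469 × 10^3 kilopascals = 4.69
  97900 pascals = 97900 × 10^-3 kilopascals = 97.9
  6.28 kilopascals → 6.28
Sum: 58.7 + 4.69 + 97.9 + 6.28 = 167.57

167.57 kilopascals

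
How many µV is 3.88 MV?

mega = 10⁶, micro = 10⁻⁶; factor is 10¹².
3.88 × 10¹² = 3880000000000

3880000000000 µV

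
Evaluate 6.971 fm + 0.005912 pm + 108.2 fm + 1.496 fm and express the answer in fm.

In fm:
  6.971 fm → 6.971
  0.005912 pm = 0.005912 × 10^3 fm = 5.912
  108.2 fm → 108.2
  1.496 fm → 1.496
Sum: 6.971 + 5.912 + 108.2 + 1.496 = 122.579

122.579 fm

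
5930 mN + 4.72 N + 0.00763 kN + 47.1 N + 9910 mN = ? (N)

In N:
  5930 mN = 5930 × 10^-3 N = 5.93
  4.72 N → 4.72
  0.00763 kN = 0.00763 × 10^3 N = 7.63
  47.1 N → 47.1
  9910 mN = 9910 × 10^-3 N = 9.91
Sum: 5.93 + 4.72 + 7.63 + 47.1 + 9.91 = 75.29

75.29 N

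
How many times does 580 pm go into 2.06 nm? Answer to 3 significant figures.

(2.06e-9) / (580e-12) = 0.003552e3

3.55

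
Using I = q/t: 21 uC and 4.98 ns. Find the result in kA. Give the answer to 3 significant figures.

(21 × 10⁻⁶) / (4.98 × 10⁻⁹) = 4.2169 × 10³ A

4.22 kA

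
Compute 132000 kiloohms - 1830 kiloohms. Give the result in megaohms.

In megaohms:
  132000 kiloohms = 132000 × 10⁻³ megaohms = 132
  1830 kiloohms = 1830 × 10⁻³ megaohms = 1.83
Difference: 132 - 1.83 = 130.17

130.17 megaohms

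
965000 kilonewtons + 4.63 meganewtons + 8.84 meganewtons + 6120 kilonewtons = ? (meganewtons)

In meganewtons:
  965000 kilonewtons = 965000e-3 meganewtons = 965
  4.63 meganewtons → 4.63
  8.84 meganewtons → 8.84
  6120 kilonewtons = 6120e-3 meganewtons = 6.12
Sum: 965 + 4.63 + 8.84 + 6.12 = 984.59

984.59 meganewtons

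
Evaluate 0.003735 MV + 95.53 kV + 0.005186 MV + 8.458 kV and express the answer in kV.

In kV:
  0.003735 MV = 0.003735 × 10^3 kV = 3.735
  95.53 kV → 95.53
  0.005186 MV = 0.005186 × 10^3 kV = 5.186
  8.458 kV → 8.458
Sum: 3.735 + 95.53 + 5.186 + 8.458 = 112.909

112.909 kV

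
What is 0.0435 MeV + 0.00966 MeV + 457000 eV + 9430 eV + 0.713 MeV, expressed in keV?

1232.59 keV

In keV:
  0.0435 MeV = 0.0435 × 10³ keV = 43.5
  0.00966 MeV = 0.00966 × 10³ keV = 9.66
  457000 eV = 457000 × 10⁻³ keV = 457
  9430 eV = 9430 × 10⁻³ keV = 9.43
  0.713 MeV = 0.713 × 10³ keV = 713
Sum: 43.5 + 9.66 + 457 + 9.43 + 713 = 1232.59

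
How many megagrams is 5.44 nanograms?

nano = 10⁻⁹, mega = 10⁶; factor is 10⁻¹⁵.
5.44 × 10⁻¹⁵ = 0.00000000000000544

0.00000000000000544 megagrams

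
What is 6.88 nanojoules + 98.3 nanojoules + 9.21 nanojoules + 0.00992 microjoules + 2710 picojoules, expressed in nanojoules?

127.02 nanojoules

In nanojoules:
  6.88 nanojoules → 6.88
  98.3 nanojoules → 98.3
  9.21 nanojoules → 9.21
  0.00992 microjoules = 0.00992e3 nanojoules = 9.92
  2710 picojoules = 2710e-3 nanojoules = 2.71
Sum: 6.88 + 98.3 + 9.21 + 9.92 + 2.71 = 127.02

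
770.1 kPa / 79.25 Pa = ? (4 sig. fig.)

9717

(770.1 × 10^3) / (79.25) = 9.7174 × 10^3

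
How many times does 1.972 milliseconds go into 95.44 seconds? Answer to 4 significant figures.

(95.44) / (1.972 × 10⁻³) = 48.398 × 10³

48400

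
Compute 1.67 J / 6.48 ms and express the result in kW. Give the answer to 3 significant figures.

0.258 kW

(1.67) / (6.48 × 10⁻³) = 0.25772 × 10³ W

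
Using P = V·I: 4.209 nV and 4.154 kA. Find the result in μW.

17.484186 μW

4.209e-9 × 4.154e3 = 17.484186e-6 W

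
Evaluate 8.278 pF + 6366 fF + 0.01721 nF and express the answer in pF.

31.854 pF

In pF:
  8.278 pF → 8.278
  6366 fF = 6366 × 10⁻³ pF = 6.366
  0.01721 nF = 0.01721 × 10³ pF = 17.21
Sum: 8.278 + 6.366 + 17.21 = 31.854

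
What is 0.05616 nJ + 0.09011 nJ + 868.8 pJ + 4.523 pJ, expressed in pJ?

In pJ:
  0.05616 nJ = 0.05616 × 10^3 pJ = 56.16
  0.09011 nJ = 0.09011 × 10^3 pJ = 90.11
  868.8 pJ → 868.8
  4.523 pJ → 4.523
Sum: 56.16 + 90.11 + 868.8 + 4.523 = 1019.593

1019.593 pJ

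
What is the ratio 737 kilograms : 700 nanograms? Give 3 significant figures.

(737 × 10^3) / (700 × 10^-9) = 1.053 × 10^12

1050000000000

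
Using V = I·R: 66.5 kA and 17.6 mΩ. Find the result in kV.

1.1704 kV

66.5e3 × 17.6e-3 = 1170.4 V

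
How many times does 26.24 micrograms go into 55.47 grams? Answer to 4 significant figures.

2114000

(55.47) / (26.24 × 10^-6) = 2.1139 × 10^6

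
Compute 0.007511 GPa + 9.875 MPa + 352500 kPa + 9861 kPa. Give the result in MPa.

379.747 MPa

In MPa:
  0.007511 GPa = 0.007511 × 10³ MPa = 7.511
  9.875 MPa → 9.875
  352500 kPa = 352500 × 10⁻³ MPa = 352.5
  9861 kPa = 9861 × 10⁻³ MPa = 9.861
Sum: 7.511 + 9.875 + 352.5 + 9.861 = 379.747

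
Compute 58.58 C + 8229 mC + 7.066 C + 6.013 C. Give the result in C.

In C:
  58.58 C → 58.58
  8229 mC = 8229 × 10⁻³ C = 8.229
  7.066 C → 7.066
  6.013 C → 6.013
Sum: 58.58 + 8.229 + 7.066 + 6.013 = 79.888

79.888 C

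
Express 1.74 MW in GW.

0.00174 GW

mega = 1e6, giga = 1e9; factor is 1e-3.
1.74 × 1e-3 = 0.00174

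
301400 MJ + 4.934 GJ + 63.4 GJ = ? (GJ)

In GJ:
  301400 MJ = 301400 × 10⁻³ GJ = 301.4
  4.934 GJ → 4.934
  63.4 GJ → 63.4
Sum: 301.4 + 4.934 + 63.4 = 369.734

369.734 GJ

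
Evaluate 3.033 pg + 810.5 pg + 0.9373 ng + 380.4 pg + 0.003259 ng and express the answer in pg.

In pg:
  3.033 pg → 3.033
  810.5 pg → 810.5
  0.9373 ng = 0.9373e3 pg = 937.3
  380.4 pg → 380.4
  0.003259 ng = 0.003259e3 pg = 3.259
Sum: 3.033 + 810.5 + 937.3 + 380.4 + 3.259 = 2134.492

2134.492 pg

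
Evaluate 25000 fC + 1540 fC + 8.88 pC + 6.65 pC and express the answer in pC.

42.07 pC

In pC:
  25000 fC = 25000 × 10⁻³ pC = 25
  1540 fC = 1540 × 10⁻³ pC = 1.54
  8.88 pC → 8.88
  6.65 pC → 6.65
Sum: 25 + 1.54 + 8.88 + 6.65 = 42.07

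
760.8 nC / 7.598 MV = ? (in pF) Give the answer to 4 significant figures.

0.1001 pF

(760.8 × 10^-9) / (7.598 × 10^6) = 100.132 × 10^-15 F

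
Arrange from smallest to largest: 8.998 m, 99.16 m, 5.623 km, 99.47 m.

8.998 m < 99.16 m < 99.47 m < 5.623 km

8.998 m = 8.998 m
99.16 m = 99.16 m
5.623 km = 5623 m
99.47 m = 99.47 m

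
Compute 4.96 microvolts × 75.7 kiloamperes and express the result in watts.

0.375472 watts

4.96 × 10^-6 × 75.7 × 10^3 = 375.472 × 10^-3 W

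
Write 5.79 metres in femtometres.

5790000000000000 femtometres

(no prefix) = 1e0, femto = 1e-15; factor is 1e15.
5.79 × 1e15 = 5790000000000000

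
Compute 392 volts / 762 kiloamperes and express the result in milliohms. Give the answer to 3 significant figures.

0.514 milliohms

(392) / (762 × 10^3) = 0.51444 × 10^-3 Ω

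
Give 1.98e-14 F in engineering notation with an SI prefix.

19.8 fF

= 19.8e-15 F; 1e-15 is femto.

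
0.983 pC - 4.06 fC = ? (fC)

978.94 fC

In fC:
  0.983 pC = 0.983 × 10^3 fC = 983
  4.06 fC → 4.06
Difference: 983 - 4.06 = 978.94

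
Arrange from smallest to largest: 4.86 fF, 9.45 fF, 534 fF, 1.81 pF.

4.86 fF < 9.45 fF < 534 fF < 1.81 pF

4.86 fF = 0.00000000000000486 F
9.45 fF = 0.00000000000000945 F
534 fF = 0.000000000000534 F
1.81 pF = 0.00000000000181 F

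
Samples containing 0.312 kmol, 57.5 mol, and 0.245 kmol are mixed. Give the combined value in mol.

In mol:
  0.312 kmol = 0.312 × 10^3 mol = 312
  57.5 mol → 57.5
  0.245 kmol = 0.245 × 10^3 mol = 245
Sum: 312 + 57.5 + 245 = 614.5

614.5 mol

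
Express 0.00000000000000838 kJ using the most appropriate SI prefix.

8.38 pJ

= 8.38e-12 J; 1e-12 is pico.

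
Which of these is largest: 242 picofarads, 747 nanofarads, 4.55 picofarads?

242 picofarads = 0.000000000242 farads
747 nanofarads = 0.000000747 farads
4.55 picofarads = 0.00000000000455 farads

747 nanofarads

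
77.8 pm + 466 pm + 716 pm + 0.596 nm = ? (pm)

1855.8 pm

In pm:
  77.8 pm → 77.8
  466 pm → 466
  716 pm → 716
  0.596 nm = 0.596 × 10³ pm = 596
Sum: 77.8 + 466 + 716 + 596 = 1855.8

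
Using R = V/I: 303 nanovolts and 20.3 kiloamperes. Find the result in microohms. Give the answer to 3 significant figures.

0.0000149 microohms

(303 × 10⁻⁹) / (20.3 × 10³) = 14.926 × 10⁻¹² Ω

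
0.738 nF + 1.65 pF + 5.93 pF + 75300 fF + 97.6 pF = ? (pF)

918.48 pF

In pF:
  0.738 nF = 0.738e3 pF = 738
  1.65 pF → 1.65
  5.93 pF → 5.93
  75300 fF = 75300e-3 pF = 75.3
  97.6 pF → 97.6
Sum: 738 + 1.65 + 5.93 + 75.3 + 97.6 = 918.48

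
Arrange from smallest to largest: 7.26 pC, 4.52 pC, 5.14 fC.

5.14 fC < 4.52 pC < 7.26 pC

7.26 pC = 0.00000000000726 C
4.52 pC = 0.00000000000452 C
5.14 fC = 0.00000000000000514 C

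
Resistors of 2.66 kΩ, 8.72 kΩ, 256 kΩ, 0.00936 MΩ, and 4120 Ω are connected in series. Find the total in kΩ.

In kΩ:
  2.66 kΩ → 2.66
  8.72 kΩ → 8.72
  256 kΩ → 256
  0.00936 MΩ = 0.00936 × 10³ kΩ = 9.36
  4120 Ω = 4120 × 10⁻³ kΩ = 4.12
Sum: 2.66 + 8.72 + 256 + 9.36 + 4.12 = 280.86

280.86 kΩ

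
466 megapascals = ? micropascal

466000000000000 micropascals

mega = 10^6, micro = 10^-6; factor is 10^12.
466 × 10^12 = 466000000000000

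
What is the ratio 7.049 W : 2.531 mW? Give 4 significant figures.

2785

(7.049) / (2.531 × 10^-3) = 2.7851 × 10^3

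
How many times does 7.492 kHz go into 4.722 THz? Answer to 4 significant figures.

(4.722e12) / (7.492e3) = 0.63027e9

630300000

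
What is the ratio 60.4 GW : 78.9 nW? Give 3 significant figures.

(60.4e9) / (78.9e-9) = 0.7655e18

766000000000000000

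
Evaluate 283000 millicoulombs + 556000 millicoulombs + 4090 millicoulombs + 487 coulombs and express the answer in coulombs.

In coulombs:
  283000 millicoulombs = 283000 × 10⁻³ coulombs = 283
  556000 millicoulombs = 556000 × 10⁻³ coulombs = 556
  4090 millicoulombs = 4090 × 10⁻³ coulombs = 4.09
  487 coulombs → 487
Sum: 283 + 556 + 4.09 + 487 = 1330.09

1330.09 coulombs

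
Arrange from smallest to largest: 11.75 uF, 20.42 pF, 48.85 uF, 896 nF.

20.42 pF < 896 nF < 11.75 uF < 48.85 uF

11.75 uF = 0.00001175 F
20.42 pF = 0.00000000002042 F
48.85 uF = 0.00004885 F
896 nF = 0.000000896 F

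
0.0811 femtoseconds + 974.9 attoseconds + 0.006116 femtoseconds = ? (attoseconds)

In attoseconds:
  0.0811 femtoseconds = 0.0811e3 attoseconds = 81.1
  974.9 attoseconds → 974.9
  0.006116 femtoseconds = 0.006116e3 attoseconds = 6.116
Sum: 81.1 + 974.9 + 6.116 = 1062.116

1062.116 attoseconds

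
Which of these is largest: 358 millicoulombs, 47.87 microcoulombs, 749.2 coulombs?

358 millicoulombs = 0.358 coulombs
47.87 microcoulombs = 0.00004787 coulombs
749.2 coulombs = 749.2 coulombs

749.2 coulombs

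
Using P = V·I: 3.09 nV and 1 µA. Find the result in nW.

0.00000309 nW

3.09e-9 × 1e-6 = 3.09e-15 W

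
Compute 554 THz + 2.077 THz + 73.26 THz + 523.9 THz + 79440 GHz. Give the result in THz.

In THz:
  554 THz → 554
  2.077 THz → 2.077
  73.26 THz → 73.26
  523.9 THz → 523.9
  79440 GHz = 79440e-3 THz = 79.44
Sum: 554 + 2.077 + 73.26 + 523.9 + 79.44 = 1232.677

1232.677 THz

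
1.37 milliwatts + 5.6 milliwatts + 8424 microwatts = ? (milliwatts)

15.394 milliwatts

In milliwatts:
  1.37 milliwatts → 1.37
  5.6 milliwatts → 5.6
  8424 microwatts = 8424 × 10⁻³ milliwatts = 8.424
Sum: 1.37 + 5.6 + 8.424 = 15.394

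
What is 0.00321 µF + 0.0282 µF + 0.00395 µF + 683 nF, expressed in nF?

In nF:
  0.00321 µF = 0.00321 × 10^3 nF = 3.21
  0.0282 µF = 0.0282 × 10^3 nF = 28.2
  0.00395 µF = 0.00395 × 10^3 nF = 3.95
  683 nF → 683
Sum: 3.21 + 28.2 + 3.95 + 683 = 718.36

718.36 nF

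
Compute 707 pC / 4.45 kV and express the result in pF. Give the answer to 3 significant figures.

(707 × 10^-12) / (4.45 × 10^3) = 158.88 × 10^-15 F

0.159 pF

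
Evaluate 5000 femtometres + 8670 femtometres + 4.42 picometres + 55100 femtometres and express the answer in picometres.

73.19 picometres

In picometres:
  5000 femtometres = 5000 × 10^-3 picometres = 5
  8670 femtometres = 8670 × 10^-3 picometres = 8.67
  4.42 picometres → 4.42
  55100 femtometres = 55100 × 10^-3 picometres = 55.1
Sum: 5 + 8.67 + 4.42 + 55.1 = 73.19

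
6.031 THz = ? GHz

6031 GHz

tera = 10^12, giga = 10^9; factor is 10^3.
6.031 × 10^3 = 6031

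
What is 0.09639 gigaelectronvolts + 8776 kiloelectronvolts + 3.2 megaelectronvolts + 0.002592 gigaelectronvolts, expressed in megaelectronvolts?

In megaelectronvolts:
  0.09639 gigaelectronvolts = 0.09639e3 megaelectronvolts = 96.39
  8776 kiloelectronvolts = 8776e-3 megaelectronvolts = 8.776
  3.2 megaelectronvolts → 3.2
  0.002592 gigaelectronvolts = 0.002592e3 megaelectronvolts = 2.592
Sum: 96.39 + 8.776 + 3.2 + 2.592 = 110.958

110.958 megaelectronvolts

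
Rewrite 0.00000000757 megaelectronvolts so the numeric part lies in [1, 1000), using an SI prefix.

7.57 millielectronvolts

= 7.57 × 10^-3 electronvolts; 10^-3 is milli.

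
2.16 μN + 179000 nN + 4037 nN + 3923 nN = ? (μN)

189.12 μN

In μN:
  2.16 μN → 2.16
  179000 nN = 179000 × 10^-3 μN = 179
  4037 nN = 4037 × 10^-3 μN = 4.037
  3923 nN = 3923 × 10^-3 μN = 3.923
Sum: 2.16 + 179 + 4.037 + 3.923 = 189.12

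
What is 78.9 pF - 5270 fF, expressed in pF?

73.63 pF

In pF:
  78.9 pF → 78.9
  5270 fF = 5270e-3 pF = 5.27
Difference: 78.9 - 5.27 = 73.63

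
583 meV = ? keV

milli = 10⁻³, kilo = 10³; factor is 10⁻⁶.
583 × 10⁻⁶ = 0.000583

0.000583 keV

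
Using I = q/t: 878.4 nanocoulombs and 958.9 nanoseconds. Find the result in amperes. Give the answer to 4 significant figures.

0.9160 amperes

(878.4e-9) / (958.9e-9) = 0.91605 A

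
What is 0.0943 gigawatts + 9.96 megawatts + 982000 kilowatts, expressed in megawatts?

1086.26 megawatts

In megawatts:
  0.0943 gigawatts = 0.0943e3 megawatts = 94.3
  9.96 megawatts → 9.96
  982000 kilowatts = 982000e-3 megawatts = 982
Sum: 94.3 + 9.96 + 982 = 1086.26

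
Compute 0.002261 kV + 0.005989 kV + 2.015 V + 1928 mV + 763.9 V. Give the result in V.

In V:
  0.002261 kV = 0.002261e3 V = 2.261
  0.005989 kV = 0.005989e3 V = 5.989
  2.015 V → 2.015
  1928 mV = 1928e-3 V = 1.928
  763.9 V → 763.9
Sum: 2.261 + 5.989 + 2.015 + 1.928 + 763.9 = 776.093

776.093 V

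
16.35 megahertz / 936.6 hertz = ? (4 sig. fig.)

17460

(16.35e6) / (936.6) = 0.017457e6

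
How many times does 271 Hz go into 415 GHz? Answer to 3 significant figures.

1530000000

(415 × 10⁹) / (271) = 1.531 × 10⁹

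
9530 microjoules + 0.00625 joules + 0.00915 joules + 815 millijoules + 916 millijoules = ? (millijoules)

1755.93 millijoules

In millijoules:
  9530 microjoules = 9530 × 10^-3 millijoules = 9.53
  0.00625 joules = 0.00625 × 10^3 millijoules = 6.25
  0.00915 joules = 0.00915 × 10^3 millijoules = 9.15
  815 millijoules → 815
  916 millijoules → 916
Sum: 9.53 + 6.25 + 9.15 + 815 + 916 = 1755.93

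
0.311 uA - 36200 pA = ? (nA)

274.8 nA

In nA:
  0.311 uA = 0.311 × 10³ nA = 311
  36200 pA = 36200 × 10⁻³ nA = 36.2
Difference: 311 - 36.2 = 274.8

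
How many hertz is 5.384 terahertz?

5384000000000 hertz

tera = 10¹², (no prefix) = 10⁰; factor is 10¹².
5.384 × 10¹² = 5384000000000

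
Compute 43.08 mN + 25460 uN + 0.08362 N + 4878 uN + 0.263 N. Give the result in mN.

420.038 mN

In mN:
  43.08 mN → 43.08
  25460 uN = 25460e-3 mN = 25.46
  0.08362 N = 0.08362e3 mN = 83.62
  4878 uN = 4878e-3 mN = 4.878
  0.263 N = 0.263e3 mN = 263
Sum: 43.08 + 25.46 + 83.62 + 4.878 + 263 = 420.038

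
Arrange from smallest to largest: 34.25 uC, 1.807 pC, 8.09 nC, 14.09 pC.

1.807 pC < 14.09 pC < 8.09 nC < 34.25 uC

34.25 uC = 0.00003425 C
1.807 pC = 0.000000000001807 C
8.09 nC = 0.00000000809 C
14.09 pC = 0.00000000001409 C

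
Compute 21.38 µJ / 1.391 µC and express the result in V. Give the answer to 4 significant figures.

(21.38 × 10^-6) / (1.391 × 10^-6) = 15.3702 V

15.37 V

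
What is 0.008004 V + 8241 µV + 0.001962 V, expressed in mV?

18.207 mV

In mV:
  0.008004 V = 0.008004 × 10^3 mV = 8.004
  8241 µV = 8241 × 10^-3 mV = 8.241
  0.001962 V = 0.001962 × 10^3 mV = 1.962
Sum: 8.004 + 8.241 + 1.962 = 18.207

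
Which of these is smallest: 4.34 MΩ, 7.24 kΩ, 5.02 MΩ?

4.34 MΩ = 4340000 Ω
7.24 kΩ = 7240 Ω
5.02 MΩ = 5020000 Ω

7.24 kΩ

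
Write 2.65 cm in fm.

centi = 10^-2, femto = 10^-15; factor is 10^13.
2.65 × 10^13 = 26500000000000

26500000000000 fm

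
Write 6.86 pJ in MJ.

0.00000000000000000686 MJ

pico = 10^-12, mega = 10^6; factor is 10^-18.
6.86 × 10^-18 = 0.00000000000000000686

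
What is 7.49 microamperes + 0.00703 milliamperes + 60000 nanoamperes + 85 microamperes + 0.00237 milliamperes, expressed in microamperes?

161.89 microamperes

In microamperes:
  7.49 microamperes → 7.49
  0.00703 milliamperes = 0.00703 × 10^3 microamperes = 7.03
  60000 nanoamperes = 60000 × 10^-3 microamperes = 60
  85 microamperes → 85
  0.00237 milliamperes = 0.00237 × 10^3 microamperes = 2.37
Sum: 7.49 + 7.03 + 60 + 85 + 2.37 = 161.89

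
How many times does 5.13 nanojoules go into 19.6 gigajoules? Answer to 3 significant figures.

3820000000000000000

(19.6 × 10⁹) / (5.13 × 10⁻⁹) = 3.821 × 10¹⁸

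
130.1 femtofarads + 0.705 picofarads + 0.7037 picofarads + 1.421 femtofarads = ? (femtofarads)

In femtofarads:
  130.1 femtofarads → 130.1
  0.705 picofarads = 0.705 × 10^3 femtofarads = 705
  0.7037 picofarads = 0.7037 × 10^3 femtofarads = 703.7
  1.421 femtofarads → 1.421
Sum: 130.1 + 705 + 703.7 + 1.421 = 1540.221

1540.221 femtofarads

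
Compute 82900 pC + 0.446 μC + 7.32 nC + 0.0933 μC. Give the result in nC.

In nC:
  82900 pC = 82900e-3 nC = 82.9
  0.446 μC = 0.446e3 nC = 446
  7.32 nC → 7.32
  0.0933 μC = 0.0933e3 nC = 93.3
Sum: 82.9 + 446 + 7.32 + 93.3 = 629.52

629.52 nC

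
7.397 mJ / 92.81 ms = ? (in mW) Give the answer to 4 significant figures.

79.70 mW

(7.397 × 10⁻³) / (92.81 × 10⁻³) = 0.0797005 W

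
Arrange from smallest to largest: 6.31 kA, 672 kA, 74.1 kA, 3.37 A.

6.31 kA = 6310 A
672 kA = 672000 A
74.1 kA = 74100 A
3.37 A = 3.37 A

3.37 A < 6.31 kA < 74.1 kA < 672 kA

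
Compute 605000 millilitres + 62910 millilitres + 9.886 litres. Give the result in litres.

In litres:
  605000 millilitres = 605000 × 10⁻³ litres = 605
  62910 millilitres = 62910 × 10⁻³ litres = 62.91
  9.886 litres → 9.886
Sum: 605 + 62.91 + 9.886 = 677.796

677.796 litres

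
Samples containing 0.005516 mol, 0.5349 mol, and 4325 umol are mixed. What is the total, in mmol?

544.741 mmol

In mmol:
  0.005516 mol = 0.005516 × 10^3 mmol = 5.516
  0.5349 mol = 0.5349 × 10^3 mmol = 534.9
  4325 umol = 4325 × 10^-3 mmol = 4.325
Sum: 5.516 + 534.9 + 4.325 = 544.741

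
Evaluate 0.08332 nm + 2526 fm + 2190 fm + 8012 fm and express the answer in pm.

96.048 pm

In pm:
  0.08332 nm = 0.08332 × 10³ pm = 83.32
  2526 fm = 2526 × 10⁻³ pm = 2.526
  2190 fm = 2190 × 10⁻³ pm = 2.19
  8012 fm = 8012 × 10⁻³ pm = 8.012
Sum: 83.32 + 2.526 + 2.19 + 8.012 = 96.048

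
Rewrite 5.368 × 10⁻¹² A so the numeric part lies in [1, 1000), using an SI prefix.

5.368 pA

= 5.368 × 10⁻¹² A; 10⁻¹² is pico.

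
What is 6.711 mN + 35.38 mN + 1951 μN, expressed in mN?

44.042 mN

In mN:
  6.711 mN → 6.711
  35.38 mN → 35.38
  1951 μN = 1951e-3 mN = 1.951
Sum: 6.711 + 35.38 + 1.951 = 44.042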